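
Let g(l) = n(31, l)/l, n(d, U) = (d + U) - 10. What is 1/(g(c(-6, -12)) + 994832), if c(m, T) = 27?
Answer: 9/8953504 ≈ 1.0052e-6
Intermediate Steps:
n(d, U) = -10 + U + d (n(d, U) = (U + d) - 10 = -10 + U + d)
g(l) = (21 + l)/l (g(l) = (-10 + l + 31)/l = (21 + l)/l)
1/(g(c(-6, -12)) + 994832) = 1/((21 + 27)/27 + 994832) = 1/((1/27)*48 + 994832) = 1/(16/9 + 994832) = 1/(8953504/9) = 9/8953504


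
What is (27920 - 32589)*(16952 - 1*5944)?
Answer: -51396352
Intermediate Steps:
(27920 - 32589)*(16952 - 1*5944) = -4669*(16952 - 5944) = -4669*11008 = -51396352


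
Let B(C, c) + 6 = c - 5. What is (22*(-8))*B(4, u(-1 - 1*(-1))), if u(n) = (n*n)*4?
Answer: 1936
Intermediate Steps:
u(n) = 4*n**2 (u(n) = n**2*4 = 4*n**2)
B(C, c) = -11 + c (B(C, c) = -6 + (c - 5) = -6 + (-5 + c) = -11 + c)
(22*(-8))*B(4, u(-1 - 1*(-1))) = (22*(-8))*(-11 + 4*(-1 - 1*(-1))**2) = -176*(-11 + 4*(-1 + 1)**2) = -176*(-11 + 4*0**2) = -176*(-11 + 4*0) = -176*(-11 + 0) = -176*(-11) = 1936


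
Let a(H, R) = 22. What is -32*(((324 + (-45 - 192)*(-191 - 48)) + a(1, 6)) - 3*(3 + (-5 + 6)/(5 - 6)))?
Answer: -1823456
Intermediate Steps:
-32*(((324 + (-45 - 192)*(-191 - 48)) + a(1, 6)) - 3*(3 + (-5 + 6)/(5 - 6))) = -32*(((324 + (-45 - 192)*(-191 - 48)) + 22) - 3*(3 + (-5 + 6)/(5 - 6))) = -32*(((324 - 237*(-239)) + 22) - 3*(3 + 1/(-1))) = -32*(((324 + 56643) + 22) - 3*(3 + 1*(-1))) = -32*((56967 + 22) - 3*(3 - 1)) = -32*(56989 - 3*2) = -32*(56989 - 6) = -32*56983 = -1823456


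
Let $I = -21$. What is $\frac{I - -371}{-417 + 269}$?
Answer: $- \frac{175}{74} \approx -2.3649$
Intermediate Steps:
$\frac{I - -371}{-417 + 269} = \frac{-21 - -371}{-417 + 269} = \frac{-21 + 371}{-148} = 350 \left(- \frac{1}{148}\right) = - \frac{175}{74}$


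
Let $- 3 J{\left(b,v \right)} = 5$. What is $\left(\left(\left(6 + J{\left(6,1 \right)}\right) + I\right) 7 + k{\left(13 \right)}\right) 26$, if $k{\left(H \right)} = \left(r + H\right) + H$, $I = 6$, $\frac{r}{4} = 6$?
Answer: $\frac{9542}{3} \approx 3180.7$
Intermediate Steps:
$J{\left(b,v \right)} = - \frac{5}{3}$ ($J{\left(b,v \right)} = \left(- \frac{1}{3}\right) 5 = - \frac{5}{3}$)
$r = 24$ ($r = 4 \cdot 6 = 24$)
$k{\left(H \right)} = 24 + 2 H$ ($k{\left(H \right)} = \left(24 + H\right) + H = 24 + 2 H$)
$\left(\left(\left(6 + J{\left(6,1 \right)}\right) + I\right) 7 + k{\left(13 \right)}\right) 26 = \left(\left(\left(6 - \frac{5}{3}\right) + 6\right) 7 + \left(24 + 2 \cdot 13\right)\right) 26 = \left(\left(\frac{13}{3} + 6\right) 7 + \left(24 + 26\right)\right) 26 = \left(\frac{31}{3} \cdot 7 + 50\right) 26 = \left(\frac{217}{3} + 50\right) 26 = \frac{367}{3} \cdot 26 = \frac{9542}{3}$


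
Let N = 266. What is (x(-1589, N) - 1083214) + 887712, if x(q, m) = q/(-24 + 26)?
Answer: -392593/2 ≈ -1.9630e+5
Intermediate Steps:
x(q, m) = q/2
(x(-1589, N) - 1083214) + 887712 = ((1/2)*(-1589) - 1083214) + 887712 = (-1589/2 - 1083214) + 887712 = -2168017/2 + 887712 = -392593/2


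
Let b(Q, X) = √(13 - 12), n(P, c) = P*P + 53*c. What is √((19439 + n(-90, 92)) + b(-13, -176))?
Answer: 4*√2026 ≈ 180.04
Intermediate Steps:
n(P, c) = P² + 53*c
b(Q, X) = 1 (b(Q, X) = √1 = 1)
√((19439 + n(-90, 92)) + b(-13, -176)) = √((19439 + ((-90)² + 53*92)) + 1) = √((19439 + (8100 + 4876)) + 1) = √((19439 + 12976) + 1) = √(32415 + 1) = √32416 = 4*√2026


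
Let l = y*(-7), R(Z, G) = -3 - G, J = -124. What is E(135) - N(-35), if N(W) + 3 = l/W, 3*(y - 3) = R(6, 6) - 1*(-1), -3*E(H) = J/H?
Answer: 1312/405 ≈ 3.2395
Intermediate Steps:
E(H) = 124/(3*H) (E(H) = -(-124)/(3*H) = 124/(3*H))
y = ⅓ (y = 3 + ((-3 - 1*6) - 1*(-1))/3 = 3 + ((-3 - 6) + 1)/3 = 3 + (-9 + 1)/3 = 3 + (⅓)*(-8) = 3 - 8/3 = ⅓ ≈ 0.33333)
l = -7/3 (l = (⅓)*(-7) = -7/3 ≈ -2.3333)
N(W) = -3 - 7/(3*W)
E(135) - N(-35) = (124/3)/135 - (-3 - 7/3/(-35)) = (124/3)*(1/135) - (-3 - 7/3*(-1/35)) = 124/405 - (-3 + 1/15) = 124/405 - 1*(-44/15) = 124/405 + 44/15 = 1312/405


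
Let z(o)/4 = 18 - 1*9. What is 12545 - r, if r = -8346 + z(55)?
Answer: 20855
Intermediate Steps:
z(o) = 36 (z(o) = 4*(18 - 1*9) = 4*(18 - 9) = 4*9 = 36)
r = -8310 (r = -8346 + 36 = -8310)
12545 - r = 12545 - 1*(-8310) = 12545 + 8310 = 20855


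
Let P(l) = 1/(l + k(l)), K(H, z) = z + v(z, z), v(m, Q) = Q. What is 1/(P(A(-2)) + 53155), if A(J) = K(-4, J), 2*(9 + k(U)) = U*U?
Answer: 5/265774 ≈ 1.8813e-5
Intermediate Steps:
k(U) = -9 + U²/2 (k(U) = -9 + (U*U)/2 = -9 + U²/2)
K(H, z) = 2*z (K(H, z) = z + z = 2*z)
A(J) = 2*J
P(l) = 1/(-9 + l + l²/2) (P(l) = 1/(l + (-9 + l²/2)) = 1/(-9 + l + l²/2))
1/(P(A(-2)) + 53155) = 1/(2/(-18 + (2*(-2))² + 2*(2*(-2))) + 53155) = 1/(2/(-18 + (-4)² + 2*(-4)) + 53155) = 1/(2/(-18 + 16 - 8) + 53155) = 1/(2/(-10) + 53155) = 1/(2*(-⅒) + 53155) = 1/(-⅕ + 53155) = 1/(265774/5) = 5/265774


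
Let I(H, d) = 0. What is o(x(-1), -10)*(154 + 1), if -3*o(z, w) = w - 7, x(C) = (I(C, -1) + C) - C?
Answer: 2635/3 ≈ 878.33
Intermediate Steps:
x(C) = 0 (x(C) = (0 + C) - C = C - C = 0)
o(z, w) = 7/3 - w/3 (o(z, w) = -(w - 7)/3 = -(-7 + w)/3 = 7/3 - w/3)
o(x(-1), -10)*(154 + 1) = (7/3 - ⅓*(-10))*(154 + 1) = (7/3 + 10/3)*155 = (17/3)*155 = 2635/3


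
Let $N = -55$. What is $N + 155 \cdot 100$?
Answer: $15445$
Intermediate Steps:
$N + 155 \cdot 100 = -55 + 155 \cdot 100 = -55 + 15500 = 15445$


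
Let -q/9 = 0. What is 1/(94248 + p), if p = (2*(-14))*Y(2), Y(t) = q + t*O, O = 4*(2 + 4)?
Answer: 1/92904 ≈ 1.0764e-5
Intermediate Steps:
q = 0 (q = -9*0 = 0)
O = 24 (O = 4*6 = 24)
Y(t) = 24*t (Y(t) = 0 + t*24 = 0 + 24*t = 24*t)
p = -1344 (p = (2*(-14))*(24*2) = -28*48 = -1344)
1/(94248 + p) = 1/(94248 - 1344) = 1/92904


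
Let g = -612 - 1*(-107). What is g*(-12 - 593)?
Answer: 305525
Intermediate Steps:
g = -505 (g = -612 + 107 = -505)
g*(-12 - 593) = -505*(-12 - 593) = -505*(-605) = 305525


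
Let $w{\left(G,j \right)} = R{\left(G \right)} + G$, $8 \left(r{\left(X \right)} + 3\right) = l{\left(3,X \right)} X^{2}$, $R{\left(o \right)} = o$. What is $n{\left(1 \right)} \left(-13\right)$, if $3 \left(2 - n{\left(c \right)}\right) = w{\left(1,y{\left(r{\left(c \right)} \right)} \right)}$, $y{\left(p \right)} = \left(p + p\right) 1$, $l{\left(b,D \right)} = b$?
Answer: $- \frac{52}{3} \approx -17.333$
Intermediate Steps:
$r{\left(X \right)} = -3 + \frac{3 X^{2}}{8}$
$y{\left(p \right)} = 2 p$ ($y{\left(p \right)} = 2 p 1 = 2 p$)
$w{\left(G,j \right)} = 2 G$ ($w{\left(G,j \right)} = G + G = 2 G$)
$n{\left(c \right)} = \frac{4}{3}$ ($n{\left(c \right)} = 2 - \frac{2 \cdot 1}{3} = 2 - \frac{2}{3} = \frac{4}{3}$)
$n{\left(1 \right)} \left(-13\right) = \frac{4}{3} \left(-13\right) = - \frac{52}{3}$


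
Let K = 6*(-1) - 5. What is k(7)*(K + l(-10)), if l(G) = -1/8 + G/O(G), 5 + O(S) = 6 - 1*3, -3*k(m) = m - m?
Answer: 0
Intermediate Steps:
k(m) = 0 (k(m) = -(m - m)/3 = -⅓*0 = 0)
O(S) = -2 (O(S) = -5 + (6 - 1*3) = -5 + (6 - 3) = -5 + 3 = -2)
K = -11 (K = -6 - 5 = -11)
l(G) = -⅛ - G/2 (l(G) = -1/8 + G/(-2) = -1*⅛ + G*(-½) = -⅛ - G/2)
k(7)*(K + l(-10)) = 0*(-11 + (-⅛ - ½*(-10))) = 0*(-11 + (-⅛ + 5)) = 0*(-11 + 39/8) = 0*(-49/8) = 0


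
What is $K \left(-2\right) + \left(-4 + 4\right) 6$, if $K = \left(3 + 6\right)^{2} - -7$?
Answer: $-176$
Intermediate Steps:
$K = 88$ ($K = 9^{2} + 7 = 81 + 7 = 88$)
$K \left(-2\right) + \left(-4 + 4\right) 6 = 88 \left(-2\right) + \left(-4 + 4\right) 6 = -176 + 0 \cdot 6 = -176 + 0 = -176$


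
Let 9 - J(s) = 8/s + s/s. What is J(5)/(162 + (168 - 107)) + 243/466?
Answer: 285857/519590 ≈ 0.55016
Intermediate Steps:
J(s) = 8 - 8/s (J(s) = 9 - (8/s + s/s) = 9 - (8/s + 1) = 9 - (1 + 8/s) = 9 + (-1 - 8/s) = 8 - 8/s)
J(5)/(162 + (168 - 107)) + 243/466 = (8 - 8/5)/(162 + (168 - 107)) + 243/466 = (8 - 8*⅕)/(162 + 61) + 243*(1/466) = (8 - 8/5)/223 + 243/466 = (32/5)*(1/223) + 243/466 = 32/1115 + 243/466 = 285857/519590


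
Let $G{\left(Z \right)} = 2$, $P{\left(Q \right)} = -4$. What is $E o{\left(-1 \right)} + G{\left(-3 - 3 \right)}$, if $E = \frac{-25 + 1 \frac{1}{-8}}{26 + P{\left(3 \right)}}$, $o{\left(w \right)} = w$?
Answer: $\frac{553}{176} \approx 3.142$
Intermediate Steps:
$E = - \frac{201}{176}$ ($E = \frac{-25 + 1 \frac{1}{-8}}{26 - 4} = \frac{-25 + 1 \left(- \frac{1}{8}\right)}{22} = \left(-25 - \frac{1}{8}\right) \frac{1}{22} = \left(- \frac{201}{8}\right) \frac{1}{22} = - \frac{201}{176} \approx -1.142$)
$E o{\left(-1 \right)} + G{\left(-3 - 3 \right)} = \left(- \frac{201}{176}\right) \left(-1\right) + 2 = \frac{201}{176} + 2 = \frac{553}{176}$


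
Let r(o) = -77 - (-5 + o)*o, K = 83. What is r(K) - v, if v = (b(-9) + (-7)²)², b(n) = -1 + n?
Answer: -8072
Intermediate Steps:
r(o) = -77 - o*(-5 + o)
v = 1521 (v = ((-1 - 9) + (-7)²)² = (-10 + 49)² = 39² = 1521)
r(K) - v = (-77 - 1*83² + 5*83) - 1*1521 = (-77 - 1*6889 + 415) - 1521 = (-77 - 6889 + 415) - 1521 = -6551 - 1521 = -8072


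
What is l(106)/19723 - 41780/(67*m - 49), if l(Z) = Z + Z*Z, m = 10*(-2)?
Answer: 839780978/27395247 ≈ 30.654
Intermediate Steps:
m = -20
l(Z) = Z + Z²
l(106)/19723 - 41780/(67*m - 49) = (106*(1 + 106))/19723 - 41780/(67*(-20) - 49) = (106*107)*(1/19723) - 41780/(-1340 - 49) = 11342*(1/19723) - 41780/(-1389) = 11342/19723 - 41780*(-1/1389) = 11342/19723 + 41780/1389 = 839780978/27395247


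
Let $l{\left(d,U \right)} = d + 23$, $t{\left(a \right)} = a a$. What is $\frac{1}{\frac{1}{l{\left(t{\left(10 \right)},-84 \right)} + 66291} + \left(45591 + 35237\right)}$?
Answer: $\frac{66414}{5368110793} \approx 1.2372 \cdot 10^{-5}$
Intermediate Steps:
$t{\left(a \right)} = a^{2}$
$l{\left(d,U \right)} = 23 + d$
$\frac{1}{\frac{1}{l{\left(t{\left(10 \right)},-84 \right)} + 66291} + \left(45591 + 35237\right)} = \frac{1}{\frac{1}{\left(23 + 10^{2}\right) + 66291} + \left(45591 + 35237\right)} = \frac{1}{\frac{1}{\left(23 + 100\right) + 66291} + 80828} = \frac{1}{\frac{1}{123 + 66291} + 80828} = \frac{1}{\frac{1}{66414} + 80828} = \frac{1}{\frac{5368110793}{66414}} = \frac{66414}{5368110793}$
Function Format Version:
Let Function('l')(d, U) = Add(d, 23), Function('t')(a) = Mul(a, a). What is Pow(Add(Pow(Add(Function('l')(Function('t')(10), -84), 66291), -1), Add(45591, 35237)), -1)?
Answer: Rational(66414, 5368110793) ≈ 1.2372e-5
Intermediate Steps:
Function('t')(a) = Pow(a, 2)
Function('l')(d, U) = Add(23, d)
Pow(Add(Pow(Add(Function('l')(Function('t')(10), -84), 66291), -1), Add(45591, 35237)), -1) = Pow(Add(Pow(Add(Add(23, Pow(10, 2)), 66291), -1), Add(45591, 35237)), -1) = Pow(Add(Pow(Add(Add(23, 100), 66291), -1), 80828), -1) = Pow(Add(Pow(Add(123, 66291), -1), 80828), -1) = Pow(Add(Pow(66414, -1), 80828), -1) = Pow(Add(Rational(1, 66414), 80828), -1) = Pow(Rational(5368110793, 66414), -1) = Rational(66414, 5368110793)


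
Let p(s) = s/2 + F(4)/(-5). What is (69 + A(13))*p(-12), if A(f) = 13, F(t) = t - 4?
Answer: -492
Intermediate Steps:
F(t) = -4 + t
p(s) = s/2 (p(s) = s/2 + (-4 + 4)/(-5) = s*(½) + 0*(-⅕) = s/2 + 0 = s/2)
(69 + A(13))*p(-12) = (69 + 13)*((½)*(-12)) = 82*(-6) = -492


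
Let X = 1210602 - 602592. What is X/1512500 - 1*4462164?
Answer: -674902244199/151250 ≈ -4.4622e+6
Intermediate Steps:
X = 608010
X/1512500 - 1*4462164 = 608010/1512500 - 1*4462164 = 608010*(1/1512500) - 4462164 = 60801/151250 - 4462164 = -674902244199/151250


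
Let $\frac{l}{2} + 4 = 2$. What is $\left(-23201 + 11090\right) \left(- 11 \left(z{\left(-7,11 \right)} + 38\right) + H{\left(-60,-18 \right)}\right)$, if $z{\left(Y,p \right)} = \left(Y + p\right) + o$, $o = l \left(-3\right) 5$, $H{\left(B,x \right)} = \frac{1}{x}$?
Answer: $\frac{81535289}{6} \approx 1.3589 \cdot 10^{7}$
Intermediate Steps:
$l = -4$ ($l = -8 + 2 \cdot 2 = -8 + 4 = -4$)
$o = 60$ ($o = \left(-4\right) \left(-3\right) 5 = 12 \cdot 5 = 60$)
$z{\left(Y,p \right)} = 60 + Y + p$ ($z{\left(Y,p \right)} = \left(Y + p\right) + 60 = 60 + Y + p$)
$\left(-23201 + 11090\right) \left(- 11 \left(z{\left(-7,11 \right)} + 38\right) + H{\left(-60,-18 \right)}\right) = \left(-23201 + 11090\right) \left(- 11 \left(\left(60 - 7 + 11\right) + 38\right) + \frac{1}{-18}\right) = - 12111 \left(- 11 \left(64 + 38\right) - \frac{1}{18}\right) = - 12111 \left(\left(-11\right) 102 - \frac{1}{18}\right) = - 12111 \left(-1122 - \frac{1}{18}\right) = \left(-12111\right) \left(- \frac{20197}{18}\right) = \frac{81535289}{6}$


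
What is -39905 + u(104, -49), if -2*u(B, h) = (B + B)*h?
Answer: -34809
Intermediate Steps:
u(B, h) = -B*h (u(B, h) = -(B + B)*h/2 = -2*B*h/2 = -B*h)
-39905 + u(104, -49) = -39905 - 1*104*(-49) = -39905 + 5096 = -34809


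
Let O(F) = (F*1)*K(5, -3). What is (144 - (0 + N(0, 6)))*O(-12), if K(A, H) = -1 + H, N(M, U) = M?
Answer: 6912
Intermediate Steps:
O(F) = -4*F (O(F) = (F*1)*(-1 - 3) = F*(-4) = -4*F)
(144 - (0 + N(0, 6)))*O(-12) = (144 - (0 + 0))*(-4*(-12)) = (144 - 1*0)*48 = (144 + 0)*48 = 144*48 = 6912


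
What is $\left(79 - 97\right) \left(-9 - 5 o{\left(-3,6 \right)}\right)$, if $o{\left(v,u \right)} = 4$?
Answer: $522$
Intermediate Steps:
$\left(79 - 97\right) \left(-9 - 5 o{\left(-3,6 \right)}\right) = \left(79 - 97\right) \left(-9 - 20\right) = - 18 \left(-9 - 20\right) = \left(-18\right) \left(-29\right) = 522$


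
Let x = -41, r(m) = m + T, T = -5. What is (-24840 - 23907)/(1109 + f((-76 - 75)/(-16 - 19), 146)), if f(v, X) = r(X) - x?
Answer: -48747/1291 ≈ -37.759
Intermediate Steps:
r(m) = -5 + m (r(m) = m - 5 = -5 + m)
f(v, X) = 36 + X (f(v, X) = (-5 + X) - 1*(-41) = (-5 + X) + 41 = 36 + X)
(-24840 - 23907)/(1109 + f((-76 - 75)/(-16 - 19), 146)) = (-24840 - 23907)/(1109 + (36 + 146)) = -48747/(1109 + 182) = -48747/1291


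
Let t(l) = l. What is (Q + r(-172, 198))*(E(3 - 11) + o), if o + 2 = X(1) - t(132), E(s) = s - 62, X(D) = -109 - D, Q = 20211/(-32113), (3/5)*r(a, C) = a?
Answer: 8690833282/96339 ≈ 90211.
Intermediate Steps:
r(a, C) = 5*a/3
Q = -20211/32113 (Q = 20211*(-1/32113) = -20211/32113 ≈ -0.62937)
E(s) = -62 + s
o = -244 (o = -2 + ((-109 - 1*1) - 1*132) = -2 + ((-109 - 1) - 132) = -2 + (-110 - 132) = -2 - 242 = -244)
(Q + r(-172, 198))*(E(3 - 11) + o) = (-20211/32113 + (5/3)*(-172))*((-62 + (3 - 11)) - 244) = (-20211/32113 - 860/3)*((-62 - 8) - 244) = -27677813*(-70 - 244)/96339 = -27677813/96339*(-314) = 8690833282/96339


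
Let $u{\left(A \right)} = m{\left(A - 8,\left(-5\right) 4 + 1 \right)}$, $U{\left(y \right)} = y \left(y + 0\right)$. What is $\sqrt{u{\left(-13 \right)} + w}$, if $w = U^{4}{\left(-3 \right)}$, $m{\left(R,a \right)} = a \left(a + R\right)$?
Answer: $\sqrt{7321} \approx 85.563$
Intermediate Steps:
$U{\left(y \right)} = y^{2}$ ($U{\left(y \right)} = y y = y^{2}$)
$m{\left(R,a \right)} = a \left(R + a\right)$
$u{\left(A \right)} = 513 - 19 A$ ($u{\left(A \right)} = \left(\left(-5\right) 4 + 1\right) \left(\left(A - 8\right) + \left(\left(-5\right) 4 + 1\right)\right) = \left(-20 + 1\right) \left(\left(-8 + A\right) + \left(-20 + 1\right)\right) = - 19 \left(\left(-8 + A\right) - 19\right) = - 19 \left(-27 + A\right) = 513 - 19 A$)
$w = 6561$ ($w = \left(\left(-3\right)^{2}\right)^{4} = 9^{4} = 6561$)
$\sqrt{u{\left(-13 \right)} + w} = \sqrt{\left(513 - -247\right) + 6561} = \sqrt{\left(513 + 247\right) + 6561} = \sqrt{760 + 6561} = \sqrt{7321}$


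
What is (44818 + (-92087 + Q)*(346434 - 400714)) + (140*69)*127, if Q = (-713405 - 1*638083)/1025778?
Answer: 854785169221514/170963 ≈ 4.9998e+9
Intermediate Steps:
Q = -225248/170963 (Q = (-713405 - 638083)*(1/1025778) = -1351488*1/1025778 = -225248/170963 ≈ -1.3175)
(44818 + (-92087 + Q)*(346434 - 400714)) + (140*69)*127 = (44818 + (-92087 - 225248/170963)*(346434 - 400714)) + (140*69)*127 = (44818 - 15743695029/170963*(-54280)) + 9660*127 = (44818 + 854567766174120/170963) + 1226820 = 854575428393854/170963 + 1226820 = 854785169221514/170963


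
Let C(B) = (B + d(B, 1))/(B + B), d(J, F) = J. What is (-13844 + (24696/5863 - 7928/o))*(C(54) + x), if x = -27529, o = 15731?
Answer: 35139544799254560/92230853 ≈ 3.8100e+8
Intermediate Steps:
C(B) = 1 (C(B) = (B + B)/(B + B) = (2*B)/((2*B)) = (2*B)*(1/(2*B)) = 1)
(-13844 + (24696/5863 - 7928/o))*(C(54) + x) = (-13844 + (24696/5863 - 7928/15731))*(1 - 27529) = (-13844 + (24696*(1/5863) - 7928*1/15731))*(-27528) = (-13844 + (24696/5863 - 7928/15731))*(-27528) = (-13844 + 342010912/92230853)*(-27528) = -1276501918020/92230853*(-27528) = 35139544799254560/92230853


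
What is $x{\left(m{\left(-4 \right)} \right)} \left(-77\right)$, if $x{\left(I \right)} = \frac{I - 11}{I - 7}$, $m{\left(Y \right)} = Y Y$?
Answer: $- \frac{385}{9} \approx -42.778$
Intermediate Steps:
$m{\left(Y \right)} = Y^{2}$
$x{\left(I \right)} = \frac{-11 + I}{-7 + I}$
$x{\left(m{\left(-4 \right)} \right)} \left(-77\right) = \frac{-11 + \left(-4\right)^{2}}{-7 + \left(-4\right)^{2}} \left(-77\right) = \frac{-11 + 16}{-7 + 16} \left(-77\right) = \frac{1}{9} \cdot 5 \left(-77\right) = \frac{5}{9} \left(-77\right) = - \frac{385}{9}$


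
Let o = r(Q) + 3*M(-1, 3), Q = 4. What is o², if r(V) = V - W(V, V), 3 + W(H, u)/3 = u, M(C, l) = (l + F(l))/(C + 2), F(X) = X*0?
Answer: 100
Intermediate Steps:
F(X) = 0
M(C, l) = l/(2 + C) (M(C, l) = (l + 0)/(C + 2) = l/(2 + C))
W(H, u) = -9 + 3*u
r(V) = 9 - 2*V (r(V) = V - (-9 + 3*V) = V + (9 - 3*V) = 9 - 2*V)
o = 10 (o = (9 - 2*4) + 3*(3/(2 - 1)) = (9 - 8) + 3*(3/1) = 1 + 3*(3*1) = 1 + 3*3 = 1 + 9 = 10)
o² = 10² = 100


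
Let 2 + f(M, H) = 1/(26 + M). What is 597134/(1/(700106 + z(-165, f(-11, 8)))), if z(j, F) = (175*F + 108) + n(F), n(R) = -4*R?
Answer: 2089620870878/5 ≈ 4.1792e+11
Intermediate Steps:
f(M, H) = -2 + 1/(26 + M)
z(j, F) = 108 + 171*F (z(j, F) = (175*F + 108) - 4*F = (108 + 175*F) - 4*F = 108 + 171*F)
597134/(1/(700106 + z(-165, f(-11, 8)))) = 597134/(1/(700106 + (108 + 171*((-51 - 2*(-11))/(26 - 11))))) = 597134/(1/(700106 + (108 + 171*((-51 + 22)/15)))) = 597134/(1/(700106 + (108 + 171*((1/15)*(-29))))) = 597134/(1/(700106 + (108 + 171*(-29/15)))) = 597134/(1/(700106 + (108 - 1653/5))) = 597134/(1/(700106 - 1113/5)) = 597134/(1/(3499417/5)) = 597134/(5/3499417) = 597134*(3499417/5) = 2089620870878/5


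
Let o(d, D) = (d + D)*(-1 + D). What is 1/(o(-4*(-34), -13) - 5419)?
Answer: -1/7141 ≈ -0.00014004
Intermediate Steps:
o(d, D) = (-1 + D)*(D + d) (o(d, D) = (D + d)*(-1 + D) = (-1 + D)*(D + d))
1/(o(-4*(-34), -13) - 5419) = 1/(((-13)**2 - 1*(-13) - (-4)*(-34) - (-52)*(-34)) - 5419) = 1/((169 + 13 - 1*136 - 13*136) - 5419) = 1/((169 + 13 - 136 - 1768) - 5419) = 1/(-1722 - 5419) = 1/(-7141) = -1/7141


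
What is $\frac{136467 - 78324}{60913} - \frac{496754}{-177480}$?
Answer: $\frac{20288998021}{5405419620} \approx 3.7535$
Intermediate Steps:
$\frac{136467 - 78324}{60913} - \frac{496754}{-177480} = \left(136467 - 78324\right) \frac{1}{60913} - - \frac{248377}{88740} = 58143 \cdot \frac{1}{60913} + \frac{248377}{88740} = \frac{58143}{60913} + \frac{248377}{88740} = \frac{20288998021}{5405419620}$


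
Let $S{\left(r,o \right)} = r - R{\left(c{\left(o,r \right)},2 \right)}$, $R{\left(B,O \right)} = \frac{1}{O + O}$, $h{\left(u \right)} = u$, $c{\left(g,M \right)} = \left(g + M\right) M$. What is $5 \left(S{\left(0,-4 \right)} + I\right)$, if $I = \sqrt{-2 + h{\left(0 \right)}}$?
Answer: $- \frac{5}{4} + 5 i \sqrt{2} \approx -1.25 + 7.0711 i$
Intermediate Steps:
$c{\left(g,M \right)} = M \left(M + g\right)$ ($c{\left(g,M \right)} = \left(M + g\right) M = M \left(M + g\right)$)
$R{\left(B,O \right)} = \frac{1}{2 O}$
$I = i \sqrt{2}$ ($I = \sqrt{-2 + 0} = \sqrt{-2} = i \sqrt{2} \approx 1.4142 i$)
$S{\left(r,o \right)} = - \frac{1}{4} + r$ ($S{\left(r,o \right)} = r - \frac{1}{2 \cdot 2} = r - \frac{1}{2} \cdot \frac{1}{2} = r - \frac{1}{4} = - \frac{1}{4} + r$)
$5 \left(S{\left(0,-4 \right)} + I\right) = 5 \left(\left(- \frac{1}{4} + 0\right) + i \sqrt{2}\right) = 5 \left(- \frac{1}{4} + i \sqrt{2}\right) = - \frac{5}{4} + 5 i \sqrt{2}$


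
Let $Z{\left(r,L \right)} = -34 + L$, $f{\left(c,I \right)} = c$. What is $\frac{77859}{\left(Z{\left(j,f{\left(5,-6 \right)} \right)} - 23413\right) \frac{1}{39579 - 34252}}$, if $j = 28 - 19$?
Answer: $- \frac{138251631}{7814} \approx -17693.0$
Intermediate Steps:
$j = 9$ ($j = 28 - 19 = 9$)
$\frac{77859}{\left(Z{\left(j,f{\left(5,-6 \right)} \right)} - 23413\right) \frac{1}{39579 - 34252}} = \frac{77859}{\left(\left(-34 + 5\right) - 23413\right) \frac{1}{39579 - 34252}} = \frac{77859}{\left(-29 - 23413\right) \frac{1}{5327}} = \frac{77859}{\left(-23442\right) \frac{1}{5327}} = \frac{77859}{- \frac{23442}{5327}} = 77859 \left(- \frac{5327}{23442}\right) = - \frac{138251631}{7814}$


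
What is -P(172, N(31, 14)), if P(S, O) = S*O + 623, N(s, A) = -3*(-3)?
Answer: -2171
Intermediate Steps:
N(s, A) = 9
P(S, O) = 623 + O*S (P(S, O) = O*S + 623 = 623 + O*S)
-P(172, N(31, 14)) = -(623 + 9*172) = -(623 + 1548) = -1*2171 = -2171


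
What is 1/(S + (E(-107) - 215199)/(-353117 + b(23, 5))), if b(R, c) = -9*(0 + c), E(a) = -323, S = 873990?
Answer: 176581/154330135951 ≈ 1.1442e-6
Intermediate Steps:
b(R, c) = -9*c
1/(S + (E(-107) - 215199)/(-353117 + b(23, 5))) = 1/(873990 + (-323 - 215199)/(-353117 - 9*5)) = 1/(873990 - 215522/(-353117 - 45)) = 1/(873990 - 215522/(-353162)) = 1/(873990 - 215522*(-1/353162)) = 1/(873990 + 107761/176581) = 1/(154330135951/176581) = 176581/154330135951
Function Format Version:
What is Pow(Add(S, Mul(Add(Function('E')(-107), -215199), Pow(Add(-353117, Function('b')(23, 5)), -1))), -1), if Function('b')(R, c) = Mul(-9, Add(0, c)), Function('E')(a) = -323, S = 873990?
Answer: Rational(176581, 154330135951) ≈ 1.1442e-6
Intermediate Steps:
Function('b')(R, c) = Mul(-9, c)
Pow(Add(S, Mul(Add(Function('E')(-107), -215199), Pow(Add(-353117, Function('b')(23, 5)), -1))), -1) = Pow(Add(873990, Mul(Add(-323, -215199), Pow(Add(-353117, Mul(-9, 5)), -1))), -1) = Pow(Add(873990, Mul(-215522, Pow(Add(-353117, -45), -1))), -1) = Pow(Add(873990, Mul(-215522, Pow(-353162, -1))), -1) = Pow(Add(873990, Mul(-215522, Rational(-1, 353162))), -1) = Pow(Add(873990, Rational(107761, 176581)), -1) = Pow(Rational(154330135951, 176581), -1) = Rational(176581, 154330135951)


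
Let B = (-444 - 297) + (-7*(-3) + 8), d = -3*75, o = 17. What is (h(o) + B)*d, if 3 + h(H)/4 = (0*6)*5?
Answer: 162900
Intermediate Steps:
d = -225
h(H) = -12 (h(H) = -12 + 4*((0*6)*5) = -12 + 4*(0*5) = -12 + 4*0 = -12 + 0 = -12)
B = -712 (B = -741 + (21 + 8) = -741 + 29 = -712)
(h(o) + B)*d = (-12 - 712)*(-225) = -724*(-225) = 162900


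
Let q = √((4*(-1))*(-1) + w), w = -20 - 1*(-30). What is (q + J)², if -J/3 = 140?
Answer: (420 - √14)² ≈ 1.7327e+5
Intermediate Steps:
w = 10 (w = -20 + 30 = 10)
J = -420 (J = -3*140 = -420)
q = √14 (q = √((4*(-1))*(-1) + 10) = √(-4*(-1) + 10) = √(4 + 10) = √14 ≈ 3.7417)
(q + J)² = (√14 - 420)² = (-420 + √14)²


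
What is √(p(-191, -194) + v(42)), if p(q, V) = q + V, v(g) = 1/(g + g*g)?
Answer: I*√1255728054/1806 ≈ 19.621*I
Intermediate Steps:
v(g) = 1/(g + g²)
p(q, V) = V + q
√(p(-191, -194) + v(42)) = √((-194 - 191) + 1/(42*(1 + 42))) = √(-385 + (1/42)/43) = √(-385 + (1/42)*(1/43)) = √(-385 + 1/1806) = √(-695309/1806) = I*√1255728054/1806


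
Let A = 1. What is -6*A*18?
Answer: -108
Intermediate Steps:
-6*A*18 = -6*1*18 = -6*18 = -108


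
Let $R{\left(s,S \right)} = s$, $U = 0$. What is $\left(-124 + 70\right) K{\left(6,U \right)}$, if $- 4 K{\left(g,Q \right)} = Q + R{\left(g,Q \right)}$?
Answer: $81$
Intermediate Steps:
$K{\left(g,Q \right)} = - \frac{Q}{4} - \frac{g}{4}$ ($K{\left(g,Q \right)} = - \frac{Q + g}{4} = - \frac{Q}{4} - \frac{g}{4}$)
$\left(-124 + 70\right) K{\left(6,U \right)} = \left(-124 + 70\right) \left(\left(- \frac{1}{4}\right) 0 - \frac{3}{2}\right) = - 54 \left(0 - \frac{3}{2}\right) = \left(-54\right) \left(- \frac{3}{2}\right) = 81$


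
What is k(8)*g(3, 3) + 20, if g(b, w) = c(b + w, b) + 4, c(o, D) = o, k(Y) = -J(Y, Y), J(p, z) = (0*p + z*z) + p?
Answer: -700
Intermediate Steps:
J(p, z) = p + z**2 (J(p, z) = (0 + z**2) + p = z**2 + p = p + z**2)
k(Y) = -Y - Y**2 (k(Y) = -(Y + Y**2) = -Y - Y**2)
g(b, w) = 4 + b + w (g(b, w) = (b + w) + 4 = 4 + b + w)
k(8)*g(3, 3) + 20 = (8*(-1 - 1*8))*(4 + 3 + 3) + 20 = (8*(-1 - 8))*10 + 20 = (8*(-9))*10 + 20 = -72*10 + 20 = -720 + 20 = -700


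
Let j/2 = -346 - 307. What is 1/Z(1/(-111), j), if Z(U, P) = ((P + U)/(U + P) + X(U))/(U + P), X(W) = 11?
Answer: -144967/1332 ≈ -108.83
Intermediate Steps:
j = -1306 (j = 2*(-346 - 307) = 2*(-653) = -1306)
Z(U, P) = 12/(P + U) (Z(U, P) = ((P + U)/(U + P) + 11)/(U + P) = ((P + U)/(P + U) + 11)/(P + U) = (1 + 11)/(P + U) = 12/(P + U))
1/Z(1/(-111), j) = 1/(12/(-1306 + 1/(-111))) = 1/(12/(-1306 - 1/111)) = 1/(12/(-144967/111)) = 1/(12*(-111/144967)) = 1/(-1332/144967) = -144967/1332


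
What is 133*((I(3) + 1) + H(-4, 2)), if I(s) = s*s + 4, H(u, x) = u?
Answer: 1330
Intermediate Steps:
I(s) = 4 + s² (I(s) = s² + 4 = 4 + s²)
133*((I(3) + 1) + H(-4, 2)) = 133*(((4 + 3²) + 1) - 4) = 133*(((4 + 9) + 1) - 4) = 133*((13 + 1) - 4) = 133*(14 - 4) = 133*10 = 1330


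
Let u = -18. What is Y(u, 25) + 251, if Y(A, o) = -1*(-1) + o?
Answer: 277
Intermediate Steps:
Y(A, o) = 1 + o
Y(u, 25) + 251 = (1 + 25) + 251 = 26 + 251 = 277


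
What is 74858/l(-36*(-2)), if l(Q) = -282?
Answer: -37429/141 ≈ -265.45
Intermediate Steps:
74858/l(-36*(-2)) = 74858/(-282) = 74858*(-1/282) = -37429/141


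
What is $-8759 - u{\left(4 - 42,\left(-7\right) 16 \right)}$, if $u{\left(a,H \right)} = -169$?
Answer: $-8590$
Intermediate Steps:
$-8759 - u{\left(4 - 42,\left(-7\right) 16 \right)} = -8759 - -169 = -8759 + 169 = -8590$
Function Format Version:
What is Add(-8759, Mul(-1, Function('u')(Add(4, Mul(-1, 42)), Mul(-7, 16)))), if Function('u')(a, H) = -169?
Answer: -8590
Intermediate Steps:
Add(-8759, Mul(-1, Function('u')(Add(4, Mul(-1, 42)), Mul(-7, 16)))) = Add(-8759, Mul(-1, -169)) = Add(-8759, 169) = -8590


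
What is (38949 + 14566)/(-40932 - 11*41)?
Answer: -53515/41383 ≈ -1.2932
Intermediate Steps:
(38949 + 14566)/(-40932 - 11*41) = 53515/(-40932 - 451) = 53515/(-41383) = 53515*(-1/41383) = -53515/41383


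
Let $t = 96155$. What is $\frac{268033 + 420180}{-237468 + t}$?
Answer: $- \frac{688213}{141313} \approx -4.8701$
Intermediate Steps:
$\frac{268033 + 420180}{-237468 + t} = \frac{268033 + 420180}{-237468 + 96155} = \frac{688213}{-141313} = 688213 \left(- \frac{1}{141313}\right) = - \frac{688213}{141313}$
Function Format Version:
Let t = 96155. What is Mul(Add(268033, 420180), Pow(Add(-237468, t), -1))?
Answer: Rational(-688213, 141313) ≈ -4.8701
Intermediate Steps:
Mul(Add(268033, 420180), Pow(Add(-237468, t), -1)) = Mul(Add(268033, 420180), Pow(Add(-237468, 96155), -1)) = Mul(688213, Pow(-141313, -1)) = Mul(688213, Rational(-1, 141313)) = Rational(-688213, 141313)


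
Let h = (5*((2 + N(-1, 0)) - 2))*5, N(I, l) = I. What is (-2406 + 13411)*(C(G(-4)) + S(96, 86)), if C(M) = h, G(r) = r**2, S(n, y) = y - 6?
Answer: 605275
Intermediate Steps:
S(n, y) = -6 + y
h = -25 (h = (5*((2 - 1) - 2))*5 = (5*(1 - 2))*5 = (5*(-1))*5 = -5*5 = -25)
C(M) = -25
(-2406 + 13411)*(C(G(-4)) + S(96, 86)) = (-2406 + 13411)*(-25 + (-6 + 86)) = 11005*(-25 + 80) = 11005*55 = 605275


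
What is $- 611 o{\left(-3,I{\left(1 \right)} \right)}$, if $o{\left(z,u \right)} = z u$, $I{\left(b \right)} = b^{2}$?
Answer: $1833$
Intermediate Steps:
$o{\left(z,u \right)} = u z$
$- 611 o{\left(-3,I{\left(1 \right)} \right)} = - 611 \cdot 1^{2} \left(-3\right) = - 611 \cdot 1 \left(-3\right) = \left(-611\right) \left(-3\right) = 1833$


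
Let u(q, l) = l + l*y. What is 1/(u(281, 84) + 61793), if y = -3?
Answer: 1/61625 ≈ 1.6227e-5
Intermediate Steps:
u(q, l) = -2*l (u(q, l) = l + l*(-3) = l - 3*l = -2*l)
1/(u(281, 84) + 61793) = 1/(-2*84 + 61793) = 1/(-168 + 61793) = 1/61625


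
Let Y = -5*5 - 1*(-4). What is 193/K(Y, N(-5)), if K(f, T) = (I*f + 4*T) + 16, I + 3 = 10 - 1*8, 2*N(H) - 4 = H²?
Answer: 193/95 ≈ 2.0316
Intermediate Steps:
N(H) = 2 + H²/2
I = -1 (I = -3 + (10 - 1*8) = -3 + (10 - 8) = -3 + 2 = -1)
Y = -21 (Y = -25 + 4 = -21)
K(f, T) = 16 - f + 4*T (K(f, T) = (-f + 4*T) + 16 = 16 - f + 4*T)
193/K(Y, N(-5)) = 193/(16 - 1*(-21) + 4*(2 + (½)*(-5)²)) = 193/(16 + 21 + 4*(2 + (½)*25)) = 193/(16 + 21 + 4*(2 + 25/2)) = 193/(16 + 21 + 4*(29/2)) = 193/(16 + 21 + 58) = 193/95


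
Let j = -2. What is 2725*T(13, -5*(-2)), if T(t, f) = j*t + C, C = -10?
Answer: -98100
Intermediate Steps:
T(t, f) = -10 - 2*t (T(t, f) = -2*t - 10 = -10 - 2*t)
2725*T(13, -5*(-2)) = 2725*(-10 - 2*13) = 2725*(-10 - 26) = 2725*(-36) = -98100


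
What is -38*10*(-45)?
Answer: 17100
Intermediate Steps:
-38*10*(-45) = -380*(-45) = 17100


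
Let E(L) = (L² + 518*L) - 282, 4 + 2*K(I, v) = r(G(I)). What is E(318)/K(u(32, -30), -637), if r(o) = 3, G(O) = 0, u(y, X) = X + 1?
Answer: -531132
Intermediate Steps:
u(y, X) = 1 + X
K(I, v) = -½ (K(I, v) = -2 + (½)*3 = -2 + 3/2 = -½)
E(L) = -282 + L² + 518*L
E(318)/K(u(32, -30), -637) = (-282 + 318² + 518*318)/(-½) = (-282 + 101124 + 164724)*(-2) = 265566*(-2) = -531132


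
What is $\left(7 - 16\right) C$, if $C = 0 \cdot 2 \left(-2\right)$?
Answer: $0$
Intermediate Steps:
$C = 0$ ($C = 0 \left(-2\right) = 0$)
$\left(7 - 16\right) C = \left(7 - 16\right) 0 = \left(-9\right) 0 = 0$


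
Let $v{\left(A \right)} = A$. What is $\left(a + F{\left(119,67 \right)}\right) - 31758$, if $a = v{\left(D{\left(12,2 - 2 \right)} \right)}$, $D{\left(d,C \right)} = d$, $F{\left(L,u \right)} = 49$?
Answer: $-31697$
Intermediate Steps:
$a = 12$
$\left(a + F{\left(119,67 \right)}\right) - 31758 = \left(12 + 49\right) - 31758 = 61 - 31758 = -31697$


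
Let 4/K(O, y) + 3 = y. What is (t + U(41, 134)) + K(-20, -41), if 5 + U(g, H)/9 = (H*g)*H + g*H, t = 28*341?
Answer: 73531842/11 ≈ 6.6847e+6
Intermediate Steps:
K(O, y) = 4/(-3 + y)
t = 9548
U(g, H) = -45 + 9*H*g + 9*g*H² (U(g, H) = -45 + 9*((H*g)*H + g*H) = -45 + 9*(g*H² + H*g) = -45 + 9*(H*g + g*H²) = -45 + (9*H*g + 9*g*H²) = -45 + 9*H*g + 9*g*H²)
(t + U(41, 134)) + K(-20, -41) = (9548 + (-45 + 9*134*41 + 9*41*134²)) + 4/(-3 - 41) = (9548 + (-45 + 49446 + 9*41*17956)) + 4/(-44) = (9548 + (-45 + 49446 + 6625764)) + 4*(-1/44) = (9548 + 6675165) - 1/11 = 6684713 - 1/11 = 73531842/11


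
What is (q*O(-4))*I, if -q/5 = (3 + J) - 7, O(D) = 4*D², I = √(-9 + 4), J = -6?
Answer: 3200*I*√5 ≈ 7155.4*I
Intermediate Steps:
I = I*√5 (I = √(-5) = I*√5 ≈ 2.2361*I)
q = 50 (q = -5*((3 - 6) - 7) = -5*(-3 - 7) = -5*(-10) = 50)
(q*O(-4))*I = (50*(4*(-4)²))*(I*√5) = (50*(4*16))*(I*√5) = (50*64)*(I*√5) = 3200*(I*√5) = 3200*I*√5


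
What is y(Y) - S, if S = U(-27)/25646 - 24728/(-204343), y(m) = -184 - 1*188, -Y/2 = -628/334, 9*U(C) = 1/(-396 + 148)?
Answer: -4352690493042185/11696975850096 ≈ -372.12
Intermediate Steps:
U(C) = -1/2232 (U(C) = 1/(9*(-396 + 148)) = (1/9)/(-248) = (1/9)*(-1/248) = -1/2232)
Y = 628/167 (Y = -(-1256)/334 = -2*(-314/167) = 628/167 ≈ 3.7605)
y(m) = -372 (y(m) = -184 - 188 = -372)
S = 1415476806473/11696975850096 (S = -1/2232/25646 - 24728/(-204343) = -1/2232*1/25646 - 24728*(-1/204343) = -1/57241872 + 24728/204343 = 1415476806473/11696975850096 ≈ 0.12101)
y(Y) - S = -372 - 1*1415476806473/11696975850096 = -372 - 1415476806473/11696975850096 = -4352690493042185/11696975850096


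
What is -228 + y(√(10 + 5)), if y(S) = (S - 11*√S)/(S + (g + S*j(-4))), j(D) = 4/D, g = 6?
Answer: -228 - 11*15^(¼)/6 + √15/6 ≈ -230.96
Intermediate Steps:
y(S) = -11*√S/6 + S/6 (y(S) = (S - 11*√S)/(S + (6 + S*(4/(-4)))) = (S - 11*√S)/(S + (6 + S*(4*(-¼)))) = (S - 11*√S)/(S + (6 + S*(-1))) = (S - 11*√S)/(S + (6 - S)) = (S - 11*√S)/6 = (S - 11*√S)*(⅙) = -11*√S/6 + S/6)
-228 + y(√(10 + 5)) = -228 + (-11*(10 + 5)^(¼)/6 + √(10 + 5)/6) = -228 + (-11*15^(¼)/6 + √15/6) = -228 - 11*15^(¼)/6 + √15/6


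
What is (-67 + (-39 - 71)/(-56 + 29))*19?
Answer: -32281/27 ≈ -1195.6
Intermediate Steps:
(-67 + (-39 - 71)/(-56 + 29))*19 = (-67 - 110/(-27))*19 = (-67 - 110*(-1/27))*19 = (-67 + 110/27)*19 = -1699/27*19 = -32281/27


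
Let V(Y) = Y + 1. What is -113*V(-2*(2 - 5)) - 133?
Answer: -924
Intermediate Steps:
V(Y) = 1 + Y
-113*V(-2*(2 - 5)) - 133 = -113*(1 - 2*(2 - 5)) - 133 = -113*(1 - 2*(-3)) - 133 = -113*(1 + 6) - 133 = -113*7 - 133 = -791 - 133 = -924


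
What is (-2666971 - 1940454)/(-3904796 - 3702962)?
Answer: 4607425/7607758 ≈ 0.60562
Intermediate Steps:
(-2666971 - 1940454)/(-3904796 - 3702962) = -4607425/(-7607758) = -4607425*(-1/7607758) = 4607425/7607758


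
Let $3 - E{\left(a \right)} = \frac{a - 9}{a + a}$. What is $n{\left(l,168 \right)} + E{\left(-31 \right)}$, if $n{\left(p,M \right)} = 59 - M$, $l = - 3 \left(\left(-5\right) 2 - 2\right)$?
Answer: $- \frac{3306}{31} \approx -106.65$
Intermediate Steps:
$E{\left(a \right)} = 3 - \frac{-9 + a}{2 a}$ ($E{\left(a \right)} = 3 - \frac{a - 9}{a + a} = 3 - \frac{-9 + a}{2 a}$)
$l = 36$ ($l = - 3 \left(-10 - 2\right) = \left(-3\right) \left(-12\right) = 36$)
$n{\left(l,168 \right)} + E{\left(-31 \right)} = \left(59 - 168\right) + \frac{9 + 5 \left(-31\right)}{2 \left(-31\right)} = \left(59 - 168\right) + \frac{1}{2} \left(- \frac{1}{31}\right) \left(9 - 155\right) = -109 + \frac{1}{2} \left(- \frac{1}{31}\right) \left(-146\right) = -109 + \frac{73}{31} = - \frac{3306}{31}$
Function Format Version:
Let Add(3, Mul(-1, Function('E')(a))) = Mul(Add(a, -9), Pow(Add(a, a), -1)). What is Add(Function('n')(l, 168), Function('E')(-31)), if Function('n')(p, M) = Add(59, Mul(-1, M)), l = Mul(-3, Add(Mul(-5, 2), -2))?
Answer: Rational(-3306, 31) ≈ -106.65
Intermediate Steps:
Function('E')(a) = Add(3, Mul(Rational(-1, 2), Pow(a, -1), Add(-9, a))) (Function('E')(a) = Add(3, Mul(-1, Mul(Add(a, -9), Pow(Add(a, a), -1)))) = Add(3, Mul(-1, Mul(Add(-9, a), Pow(Mul(2, a), -1)))) = Add(3, Mul(-1, Mul(Add(-9, a), Mul(Rational(1, 2), Pow(a, -1))))) = Add(3, Mul(-1, Mul(Rational(1, 2), Pow(a, -1), Add(-9, a)))) = Add(3, Mul(Rational(-1, 2), Pow(a, -1), Add(-9, a))))
l = 36 (l = Mul(-3, Add(-10, -2)) = Mul(-3, -12) = 36)
Add(Function('n')(l, 168), Function('E')(-31)) = Add(Add(59, Mul(-1, 168)), Mul(Rational(1, 2), Pow(-31, -1), Add(9, Mul(5, -31)))) = Add(Add(59, -168), Mul(Rational(1, 2), Rational(-1, 31), Add(9, -155))) = Add(-109, Mul(Rational(1, 2), Rational(-1, 31), -146)) = Add(-109, Rational(73, 31)) = Rational(-3306, 31)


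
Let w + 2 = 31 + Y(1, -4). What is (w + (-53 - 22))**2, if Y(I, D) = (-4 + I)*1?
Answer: 2401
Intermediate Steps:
Y(I, D) = -4 + I
w = 26 (w = -2 + (31 + (-4 + 1)) = -2 + (31 - 3) = -2 + 28 = 26)
(w + (-53 - 22))**2 = (26 + (-53 - 22))**2 = (26 - 75)**2 = (-49)**2 = 2401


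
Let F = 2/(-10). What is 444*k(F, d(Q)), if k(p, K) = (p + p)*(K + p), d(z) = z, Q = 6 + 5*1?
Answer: -47952/25 ≈ -1918.1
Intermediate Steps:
F = -⅕ (F = 2*(-⅒) = -⅕ ≈ -0.20000)
Q = 11 (Q = 6 + 5 = 11)
k(p, K) = 2*p*(K + p) (k(p, K) = (2*p)*(K + p) = 2*p*(K + p))
444*k(F, d(Q)) = 444*(2*(-⅕)*(11 - ⅕)) = 444*(2*(-⅕)*(54/5)) = 444*(-108/25) = -47952/25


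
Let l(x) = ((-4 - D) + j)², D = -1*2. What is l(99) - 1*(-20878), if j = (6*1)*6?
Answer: 22034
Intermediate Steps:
j = 36 (j = 6*6 = 36)
D = -2
l(x) = 1156 (l(x) = ((-4 - 1*(-2)) + 36)² = ((-4 + 2) + 36)² = (-2 + 36)² = 34² = 1156)
l(99) - 1*(-20878) = 1156 - 1*(-20878) = 1156 + 20878 = 22034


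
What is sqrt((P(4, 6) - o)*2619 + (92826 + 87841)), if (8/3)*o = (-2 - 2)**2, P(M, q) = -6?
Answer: sqrt(149239) ≈ 386.31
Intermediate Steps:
o = 6 (o = 3*(-2 - 2)**2/8 = (3/8)*(-4)**2 = (3/8)*16 = 6)
sqrt((P(4, 6) - o)*2619 + (92826 + 87841)) = sqrt((-6 - 1*6)*2619 + (92826 + 87841)) = sqrt((-6 - 6)*2619 + 180667) = sqrt(-12*2619 + 180667) = sqrt(-31428 + 180667) = sqrt(149239)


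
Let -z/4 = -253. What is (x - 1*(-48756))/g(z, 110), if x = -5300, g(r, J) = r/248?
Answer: 2694272/253 ≈ 10649.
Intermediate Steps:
z = 1012 (z = -4*(-253) = 1012)
g(r, J) = r/248 (g(r, J) = r*(1/248) = r/248)
(x - 1*(-48756))/g(z, 110) = (-5300 - 1*(-48756))/(((1/248)*1012)) = (-5300 + 48756)/(253/62) = 43456*(62/253) = 2694272/253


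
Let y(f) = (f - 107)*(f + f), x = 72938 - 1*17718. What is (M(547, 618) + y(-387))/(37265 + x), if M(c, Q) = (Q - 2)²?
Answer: 761812/92485 ≈ 8.2371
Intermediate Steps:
M(c, Q) = (-2 + Q)²
x = 55220 (x = 72938 - 17718 = 55220)
y(f) = 2*f*(-107 + f) (y(f) = (-107 + f)*(2*f) = 2*f*(-107 + f))
(M(547, 618) + y(-387))/(37265 + x) = ((-2 + 618)² + 2*(-387)*(-107 - 387))/(37265 + 55220) = (616² + 2*(-387)*(-494))/92485 = (379456 + 382356)*(1/92485) = 761812*(1/92485) = 761812/92485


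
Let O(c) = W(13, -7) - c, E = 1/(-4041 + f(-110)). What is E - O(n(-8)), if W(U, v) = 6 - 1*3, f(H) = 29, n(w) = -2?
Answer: -20061/4012 ≈ -5.0003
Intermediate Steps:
W(U, v) = 3 (W(U, v) = 6 - 3 = 3)
E = -1/4012 (E = 1/(-4041 + 29) = 1/(-4012) = -1/4012 ≈ -0.00024925)
O(c) = 3 - c
E - O(n(-8)) = -1/4012 - (3 - 1*(-2)) = -1/4012 - (3 + 2) = -1/4012 - 1*5 = -1/4012 - 5 = -20061/4012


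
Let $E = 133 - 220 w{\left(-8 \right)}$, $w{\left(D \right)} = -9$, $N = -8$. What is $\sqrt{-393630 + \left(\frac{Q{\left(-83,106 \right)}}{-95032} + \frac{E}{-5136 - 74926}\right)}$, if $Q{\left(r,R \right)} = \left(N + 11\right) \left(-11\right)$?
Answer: $\frac{i \sqrt{1424166758430140427720010}}{1902112996} \approx 627.4 i$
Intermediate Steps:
$Q{\left(r,R \right)} = -33$ ($Q{\left(r,R \right)} = \left(-8 + 11\right) \left(-11\right) = 3 \left(-11\right) = -33$)
$E = 2113$ ($E = 133 - -1980 = 133 + 1980 = 2113$)
$\sqrt{-393630 + \left(\frac{Q{\left(-83,106 \right)}}{-95032} + \frac{E}{-5136 - 74926}\right)} = \sqrt{-393630 + \left(- \frac{33}{-95032} + \frac{2113}{-5136 - 74926}\right)} = \sqrt{-393630 + \left(\left(-33\right) \left(- \frac{1}{95032}\right) + \frac{2113}{-5136 - 74926}\right)} = \sqrt{-393630 + \left(\frac{33}{95032} + \frac{2113}{-80062}\right)} = \sqrt{-393630 + \left(\frac{33}{95032} + 2113 \left(- \frac{1}{80062}\right)\right)} = \sqrt{-393630 + \left(\frac{33}{95032} - \frac{2113}{80062}\right)} = \sqrt{-393630 - \frac{99080285}{3804225992}} = \sqrt{- \frac{1497457576311245}{3804225992}} = \frac{i \sqrt{1424166758430140427720010}}{1902112996}$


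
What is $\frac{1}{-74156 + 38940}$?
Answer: $- \frac{1}{35216} \approx -2.8396 \cdot 10^{-5}$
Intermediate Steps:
$\frac{1}{-74156 + 38940} = \frac{1}{-35216} = - \frac{1}{35216}$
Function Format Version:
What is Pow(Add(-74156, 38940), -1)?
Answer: Rational(-1, 35216) ≈ -2.8396e-5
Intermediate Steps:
Pow(Add(-74156, 38940), -1) = Pow(-35216, -1) = Rational(-1, 35216)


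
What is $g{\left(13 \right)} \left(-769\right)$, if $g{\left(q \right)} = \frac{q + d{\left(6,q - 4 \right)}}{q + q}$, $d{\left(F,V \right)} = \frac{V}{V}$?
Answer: $- \frac{5383}{13} \approx -414.08$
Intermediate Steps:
$d{\left(F,V \right)} = 1$
$g{\left(q \right)} = \frac{1 + q}{2 q}$ ($g{\left(q \right)} = \frac{q + 1}{q + q} = \frac{1 + q}{2 q}$)
$g{\left(13 \right)} \left(-769\right) = \frac{1 + 13}{2 \cdot 13} \left(-769\right) = \frac{1}{2} \cdot \frac{1}{13} \cdot 14 \left(-769\right) = \frac{7}{13} \left(-769\right) = - \frac{5383}{13}$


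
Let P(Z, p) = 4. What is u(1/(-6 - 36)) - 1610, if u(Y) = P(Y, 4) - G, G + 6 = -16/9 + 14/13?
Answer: -187118/117 ≈ -1599.3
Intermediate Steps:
G = -784/117 (G = -6 + (-16/9 + 14/13) = -6 - 82/117 = -784/117 ≈ -6.7009)
u(Y) = 1252/117 (u(Y) = 4 - 1*(-784/117) = 4 + 784/117 = 1252/117)
u(1/(-6 - 36)) - 1610 = 1252/117 - 1610 = -187118/117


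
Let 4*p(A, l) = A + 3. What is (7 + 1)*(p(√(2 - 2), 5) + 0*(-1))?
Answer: 6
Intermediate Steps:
p(A, l) = ¾ + A/4 (p(A, l) = (A + 3)/4 = (3 + A)/4 = ¾ + A/4)
(7 + 1)*(p(√(2 - 2), 5) + 0*(-1)) = (7 + 1)*((¾ + √(2 - 2)/4) + 0*(-1)) = 8*((¾ + √0/4) + 0) = 8*((¾ + (¼)*0) + 0) = 8*((¾ + 0) + 0) = 8*(¾ + 0) = 8*(¾) = 6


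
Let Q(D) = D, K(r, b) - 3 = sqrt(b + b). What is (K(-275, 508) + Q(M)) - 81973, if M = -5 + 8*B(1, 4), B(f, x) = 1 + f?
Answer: -81959 + 2*sqrt(254) ≈ -81927.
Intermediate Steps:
K(r, b) = 3 + sqrt(2)*sqrt(b) (K(r, b) = 3 + sqrt(b + b) = 3 + sqrt(2*b) = 3 + sqrt(2)*sqrt(b))
M = 11 (M = -5 + 8*(1 + 1) = -5 + 8*2 = -5 + 16 = 11)
(K(-275, 508) + Q(M)) - 81973 = ((3 + sqrt(2)*sqrt(508)) + 11) - 81973 = ((3 + sqrt(2)*(2*sqrt(127))) + 11) - 81973 = ((3 + 2*sqrt(254)) + 11) - 81973 = (14 + 2*sqrt(254)) - 81973 = -81959 + 2*sqrt(254)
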